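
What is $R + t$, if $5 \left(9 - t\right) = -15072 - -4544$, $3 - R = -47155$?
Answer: $\frac{246363}{5} \approx 49273.0$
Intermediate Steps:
$R = 47158$ ($R = 3 - -47155 = 3 + 47155 = 47158$)
$t = \frac{10573}{5}$ ($t = 9 - \frac{-15072 - -4544}{5} = 9 - \frac{-15072 + 4544}{5} = 9 - - \frac{10528}{5} = 9 + \frac{10528}{5} = \frac{10573}{5} \approx 2114.6$)
$R + t = 47158 + \frac{10573}{5} = \frac{246363}{5}$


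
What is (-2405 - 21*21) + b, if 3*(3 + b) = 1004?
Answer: -7543/3 ≈ -2514.3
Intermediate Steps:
b = 995/3 (b = -3 + (1/3)*1004 = -3 + 1004/3 = 995/3 ≈ 331.67)
(-2405 - 21*21) + b = (-2405 - 21*21) + 995/3 = (-2405 - 441) + 995/3 = -2846 + 995/3 = -7543/3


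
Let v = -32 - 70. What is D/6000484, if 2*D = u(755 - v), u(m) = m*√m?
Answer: 857*√857/12000968 ≈ 0.0020905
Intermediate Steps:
v = -102
u(m) = m^(3/2)
D = 857*√857/2 (D = (755 - 1*(-102))^(3/2)/2 = (755 + 102)^(3/2)/2 = 857^(3/2)/2 = (857*√857)/2 = 857*√857/2 ≈ 12544.)
D/6000484 = (857*√857/2)/6000484 = (857*√857/2)*(1/6000484) = 857*√857/12000968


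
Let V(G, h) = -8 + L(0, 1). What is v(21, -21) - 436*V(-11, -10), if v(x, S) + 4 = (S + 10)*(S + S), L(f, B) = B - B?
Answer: 3946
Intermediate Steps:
L(f, B) = 0
v(x, S) = -4 + 2*S*(10 + S) (v(x, S) = -4 + (S + 10)*(S + S) = -4 + (10 + S)*(2*S) = -4 + 2*S*(10 + S))
V(G, h) = -8 (V(G, h) = -8 + 0 = -8)
v(21, -21) - 436*V(-11, -10) = (-4 + 2*(-21)² + 20*(-21)) - 436*(-8) = (-4 + 2*441 - 420) + 3488 = (-4 + 882 - 420) + 3488 = 458 + 3488 = 3946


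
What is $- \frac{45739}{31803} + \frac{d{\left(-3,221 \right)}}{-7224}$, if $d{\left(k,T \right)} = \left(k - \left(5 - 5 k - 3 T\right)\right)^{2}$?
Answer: $- \frac{556538639}{9572703} \approx -58.138$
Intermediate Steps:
$d{\left(k,T \right)} = \left(-5 + 3 T + 6 k\right)^{2}$ ($d{\left(k,T \right)} = \left(k - \left(5 - 5 k - 3 T\right)\right)^{2} = \left(k + \left(-5 + 3 T + 5 k\right)\right)^{2} = \left(-5 + 3 T + 6 k\right)^{2}$)
$- \frac{45739}{31803} + \frac{d{\left(-3,221 \right)}}{-7224} = - \frac{45739}{31803} + \frac{\left(-5 + 3 \cdot 221 + 6 \left(-3\right)\right)^{2}}{-7224} = \left(-45739\right) \frac{1}{31803} + \left(-5 + 663 - 18\right)^{2} \left(- \frac{1}{7224}\right) = - \frac{45739}{31803} + 640^{2} \left(- \frac{1}{7224}\right) = - \frac{45739}{31803} + 409600 \left(- \frac{1}{7224}\right) = - \frac{45739}{31803} - \frac{51200}{903} = - \frac{556538639}{9572703}$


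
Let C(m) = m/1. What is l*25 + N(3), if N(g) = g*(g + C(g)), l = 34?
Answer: 868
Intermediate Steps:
C(m) = m (C(m) = m*1 = m)
N(g) = 2*g² (N(g) = g*(g + g) = g*(2*g) = 2*g²)
l*25 + N(3) = 34*25 + 2*3² = 850 + 2*9 = 850 + 18 = 868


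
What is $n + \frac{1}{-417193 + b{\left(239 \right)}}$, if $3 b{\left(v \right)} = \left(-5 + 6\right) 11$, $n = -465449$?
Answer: $- \frac{582541074035}{1251568} \approx -4.6545 \cdot 10^{5}$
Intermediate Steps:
$b{\left(v \right)} = \frac{11}{3}$ ($b{\left(v \right)} = \frac{\left(-5 + 6\right) 11}{3} = \frac{1 \cdot 11}{3} = \frac{1}{3} \cdot 11 = \frac{11}{3}$)
$n + \frac{1}{-417193 + b{\left(239 \right)}} = -465449 + \frac{1}{-417193 + \frac{11}{3}} = -465449 + \frac{1}{- \frac{1251568}{3}} = -465449 - \frac{3}{1251568} = - \frac{582541074035}{1251568}$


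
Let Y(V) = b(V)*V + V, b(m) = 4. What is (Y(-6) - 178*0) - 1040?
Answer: -1070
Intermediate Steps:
Y(V) = 5*V (Y(V) = 4*V + V = 5*V)
(Y(-6) - 178*0) - 1040 = (5*(-6) - 178*0) - 1040 = (-30 + 0) - 1040 = -30 - 1040 = -1070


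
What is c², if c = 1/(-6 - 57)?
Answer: 1/3969 ≈ 0.00025195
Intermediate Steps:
c = -1/63 (c = 1/(-63) = -1/63 ≈ -0.015873)
c² = (-1/63)² = 1/3969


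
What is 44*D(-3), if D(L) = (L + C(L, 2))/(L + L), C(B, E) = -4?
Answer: 154/3 ≈ 51.333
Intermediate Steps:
D(L) = (-4 + L)/(2*L) (D(L) = (L - 4)/(L + L) = (-4 + L)/((2*L)) = (-4 + L)*(1/(2*L)) = (-4 + L)/(2*L))
44*D(-3) = 44*((1/2)*(-4 - 3)/(-3)) = 44*((1/2)*(-1/3)*(-7)) = 44*(7/6) = 154/3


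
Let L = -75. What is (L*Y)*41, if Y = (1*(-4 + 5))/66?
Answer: -1025/22 ≈ -46.591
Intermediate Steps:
Y = 1/66 (Y = (1*1)*(1/66) = 1*(1/66) = 1/66 ≈ 0.015152)
(L*Y)*41 = -75*1/66*41 = -25/22*41 = -1025/22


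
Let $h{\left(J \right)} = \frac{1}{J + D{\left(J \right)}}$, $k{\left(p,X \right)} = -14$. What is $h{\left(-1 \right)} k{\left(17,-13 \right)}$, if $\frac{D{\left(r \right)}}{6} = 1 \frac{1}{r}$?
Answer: $2$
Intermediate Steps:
$D{\left(r \right)} = \frac{6}{r}$ ($D{\left(r \right)} = 6 \cdot 1 \frac{1}{r} = \frac{6}{r}$)
$h{\left(J \right)} = \frac{1}{J + \frac{6}{J}}$
$h{\left(-1 \right)} k{\left(17,-13 \right)} = - \frac{1}{6 + \left(-1\right)^{2}} \left(-14\right) = - \frac{1}{6 + 1} \left(-14\right) = - \frac{1}{7} \left(-14\right) = \left(-1\right) \frac{1}{7} \left(-14\right) = \left(- \frac{1}{7}\right) \left(-14\right) = 2$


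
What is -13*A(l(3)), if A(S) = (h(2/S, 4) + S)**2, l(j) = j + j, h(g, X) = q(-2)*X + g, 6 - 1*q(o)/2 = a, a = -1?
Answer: -454597/9 ≈ -50511.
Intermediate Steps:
q(o) = 14 (q(o) = 12 - 2*(-1) = 12 + 2 = 14)
h(g, X) = g + 14*X (h(g, X) = 14*X + g = g + 14*X)
l(j) = 2*j
A(S) = (56 + S + 2/S)**2 (A(S) = ((2/S + 14*4) + S)**2 = ((2/S + 56) + S)**2 = ((56 + 2/S) + S)**2 = (56 + S + 2/S)**2)
-13*A(l(3)) = -13*(2 + (2*3)*(56 + 2*3))**2/(2*3)**2 = -13*(2 + 6*(56 + 6))**2/6**2 = -13*(2 + 6*62)**2/36 = -13*(2 + 372)**2/36 = -13*374**2/36 = -13*139876/36 = -13*34969/9 = -454597/9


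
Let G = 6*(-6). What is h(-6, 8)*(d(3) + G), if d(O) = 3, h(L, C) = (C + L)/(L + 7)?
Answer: -66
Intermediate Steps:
h(L, C) = (C + L)/(7 + L)
G = -36
h(-6, 8)*(d(3) + G) = ((8 - 6)/(7 - 6))*(3 - 36) = (2/1)*(-33) = (1*2)*(-33) = 2*(-33) = -66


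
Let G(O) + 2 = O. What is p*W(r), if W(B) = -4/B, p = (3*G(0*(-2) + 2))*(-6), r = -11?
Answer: 0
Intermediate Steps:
G(O) = -2 + O
p = 0 (p = (3*(-2 + (0*(-2) + 2)))*(-6) = (3*(-2 + (0 + 2)))*(-6) = (3*(-2 + 2))*(-6) = (3*0)*(-6) = 0*(-6) = 0)
p*W(r) = 0*(-4/(-11)) = 0*(-4*(-1/11)) = 0*(4/11) = 0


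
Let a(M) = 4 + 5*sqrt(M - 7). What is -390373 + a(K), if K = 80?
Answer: -390369 + 5*sqrt(73) ≈ -3.9033e+5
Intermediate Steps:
a(M) = 4 + 5*sqrt(-7 + M)
-390373 + a(K) = -390373 + (4 + 5*sqrt(-7 + 80)) = -390373 + (4 + 5*sqrt(73)) = -390369 + 5*sqrt(73)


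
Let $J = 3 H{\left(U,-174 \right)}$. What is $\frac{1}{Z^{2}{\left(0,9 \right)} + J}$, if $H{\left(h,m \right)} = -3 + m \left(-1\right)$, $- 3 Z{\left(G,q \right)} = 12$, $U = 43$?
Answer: $\frac{1}{529} \approx 0.0018904$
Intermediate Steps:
$Z{\left(G,q \right)} = -4$ ($Z{\left(G,q \right)} = \left(- \frac{1}{3}\right) 12 = -4$)
$H{\left(h,m \right)} = -3 - m$
$J = 513$ ($J = 3 \left(-3 - -174\right) = 3 \left(-3 + 174\right) = 3 \cdot 171 = 513$)
$\frac{1}{Z^{2}{\left(0,9 \right)} + J} = \frac{1}{\left(-4\right)^{2} + 513} = \frac{1}{16 + 513} = \frac{1}{529}$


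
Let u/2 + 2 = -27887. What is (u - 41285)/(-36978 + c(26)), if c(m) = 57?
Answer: 97063/36921 ≈ 2.6289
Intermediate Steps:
u = -55778 (u = -4 + 2*(-27887) = -4 - 55774 = -55778)
(u - 41285)/(-36978 + c(26)) = (-55778 - 41285)/(-36978 + 57) = -97063/(-36921) = -97063*(-1/36921) = 97063/36921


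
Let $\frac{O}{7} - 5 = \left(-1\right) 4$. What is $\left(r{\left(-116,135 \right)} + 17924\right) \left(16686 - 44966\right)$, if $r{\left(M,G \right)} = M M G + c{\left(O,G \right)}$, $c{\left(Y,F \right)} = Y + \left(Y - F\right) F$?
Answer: $-51390727080$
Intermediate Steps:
$O = 7$ ($O = 35 + 7 \left(\left(-1\right) 4\right) = 35 + 7 \left(-4\right) = 35 - 28 = 7$)
$c{\left(Y,F \right)} = Y + F \left(Y - F\right)$
$r{\left(M,G \right)} = 7 - G^{2} + 7 G + G M^{2}$ ($r{\left(M,G \right)} = M M G + \left(7 - G^{2} + G 7\right) = M^{2} G + \left(7 - G^{2} + 7 G\right) = G M^{2} + \left(7 - G^{2} + 7 G\right) = 7 - G^{2} + 7 G + G M^{2}$)
$\left(r{\left(-116,135 \right)} + 17924\right) \left(16686 - 44966\right) = \left(\left(7 - 135^{2} + 7 \cdot 135 + 135 \left(-116\right)^{2}\right) + 17924\right) \left(16686 - 44966\right) = \left(\left(7 - 18225 + 945 + 135 \cdot 13456\right) + 17924\right) \left(-28280\right) = \left(\left(7 - 18225 + 945 + 1816560\right) + 17924\right) \left(-28280\right) = \left(1799287 + 17924\right) \left(-28280\right) = 1817211 \left(-28280\right) = -51390727080$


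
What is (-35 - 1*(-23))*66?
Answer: -792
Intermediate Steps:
(-35 - 1*(-23))*66 = (-35 + 23)*66 = -12*66 = -792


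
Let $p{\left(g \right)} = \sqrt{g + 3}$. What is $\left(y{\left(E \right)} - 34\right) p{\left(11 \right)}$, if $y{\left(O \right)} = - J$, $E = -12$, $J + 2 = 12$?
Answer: $- 44 \sqrt{14} \approx -164.63$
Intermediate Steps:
$p{\left(g \right)} = \sqrt{3 + g}$
$J = 10$ ($J = -2 + 12 = 10$)
$y{\left(O \right)} = -10$ ($y{\left(O \right)} = \left(-1\right) 10 = -10$)
$\left(y{\left(E \right)} - 34\right) p{\left(11 \right)} = \left(-10 - 34\right) \sqrt{3 + 11} = - 44 \sqrt{14}$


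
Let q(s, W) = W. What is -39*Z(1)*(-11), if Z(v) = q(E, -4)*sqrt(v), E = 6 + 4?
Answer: -1716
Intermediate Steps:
E = 10
Z(v) = -4*sqrt(v)
-39*Z(1)*(-11) = -(-156)*sqrt(1)*(-11) = -(-156)*(-11) = -39*(-4)*(-11) = 156*(-11) = -1716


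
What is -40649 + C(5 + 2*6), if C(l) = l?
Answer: -40632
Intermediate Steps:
-40649 + C(5 + 2*6) = -40649 + (5 + 2*6) = -40649 + (5 + 12) = -40649 + 17 = -40632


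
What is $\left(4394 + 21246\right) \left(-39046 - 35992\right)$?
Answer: $-1923974320$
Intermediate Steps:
$\left(4394 + 21246\right) \left(-39046 - 35992\right) = 25640 \left(-75038\right) = -1923974320$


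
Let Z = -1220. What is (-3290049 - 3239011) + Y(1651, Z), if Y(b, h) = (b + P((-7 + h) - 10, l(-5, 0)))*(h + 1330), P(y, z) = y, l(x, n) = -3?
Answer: -6483520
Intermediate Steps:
Y(b, h) = (1330 + h)*(-17 + b + h) (Y(b, h) = (b + ((-7 + h) - 10))*(h + 1330) = (b + (-17 + h))*(1330 + h) = (-17 + b + h)*(1330 + h) = (1330 + h)*(-17 + b + h))
(-3290049 - 3239011) + Y(1651, Z) = (-3290049 - 3239011) + (-22610 + (-1220)² + 1313*(-1220) + 1330*1651 + 1651*(-1220)) = -6529060 + (-22610 + 1488400 - 1601860 + 2195830 - 2014220) = -6529060 + 45540 = -6483520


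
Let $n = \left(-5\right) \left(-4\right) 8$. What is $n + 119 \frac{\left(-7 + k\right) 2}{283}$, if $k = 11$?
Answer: $\frac{46232}{283} \approx 163.36$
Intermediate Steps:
$n = 160$ ($n = 20 \cdot 8 = 160$)
$n + 119 \frac{\left(-7 + k\right) 2}{283} = 160 + 119 \frac{\left(-7 + 11\right) 2}{283} = 160 + 119 \cdot 4 \cdot 2 \cdot \frac{1}{283} = 160 + 119 \cdot 8 \cdot \frac{1}{283} = 160 + 119 \cdot \frac{8}{283} = 160 + \frac{952}{283} = \frac{46232}{283}$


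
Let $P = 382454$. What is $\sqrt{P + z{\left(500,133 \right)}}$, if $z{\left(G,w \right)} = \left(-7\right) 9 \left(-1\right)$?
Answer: $\sqrt{382517} \approx 618.48$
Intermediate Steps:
$z{\left(G,w \right)} = 63$ ($z{\left(G,w \right)} = \left(-63\right) \left(-1\right) = 63$)
$\sqrt{P + z{\left(500,133 \right)}} = \sqrt{382454 + 63} = \sqrt{382517}$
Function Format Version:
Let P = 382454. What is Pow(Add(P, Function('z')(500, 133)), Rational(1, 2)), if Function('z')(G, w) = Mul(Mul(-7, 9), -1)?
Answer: Pow(382517, Rational(1, 2)) ≈ 618.48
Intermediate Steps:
Function('z')(G, w) = 63 (Function('z')(G, w) = Mul(-63, -1) = 63)
Pow(Add(P, Function('z')(500, 133)), Rational(1, 2)) = Pow(Add(382454, 63), Rational(1, 2)) = Pow(382517, Rational(1, 2))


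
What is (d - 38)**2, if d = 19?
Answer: 361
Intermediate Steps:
(d - 38)**2 = (19 - 38)**2 = (-19)**2 = 361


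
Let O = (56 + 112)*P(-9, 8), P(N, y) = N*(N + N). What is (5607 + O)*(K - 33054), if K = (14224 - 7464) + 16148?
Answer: -333022158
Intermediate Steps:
P(N, y) = 2*N² (P(N, y) = N*(2*N) = 2*N²)
K = 22908 (K = 6760 + 16148 = 22908)
O = 27216 (O = (56 + 112)*(2*(-9)²) = 168*(2*81) = 168*162 = 27216)
(5607 + O)*(K - 33054) = (5607 + 27216)*(22908 - 33054) = 32823*(-10146) = -333022158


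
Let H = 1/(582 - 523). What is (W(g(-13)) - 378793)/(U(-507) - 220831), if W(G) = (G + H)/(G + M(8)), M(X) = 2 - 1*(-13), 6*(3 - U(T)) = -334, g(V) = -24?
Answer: 201137668/117230109 ≈ 1.7158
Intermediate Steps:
U(T) = 176/3 (U(T) = 3 - ⅙*(-334) = 3 + 167/3 = 176/3)
M(X) = 15 (M(X) = 2 + 13 = 15)
H = 1/59 ≈ 0.016949
W(G) = (1/59 + G)/(15 + G) (W(G) = (G + 1/59)/(G + 15) = (1/59 + G)/(15 + G))
(W(g(-13)) - 378793)/(U(-507) - 220831) = ((1/59 - 24)/(15 - 24) - 378793)/(176/3 - 220831) = (-1415/59/(-9) - 378793)/(-662317/3) = (-⅑*(-1415/59) - 378793)*(-3/662317) = (1415/531 - 378793)*(-3/662317) = -201137668/531*(-3/662317) = 201137668/117230109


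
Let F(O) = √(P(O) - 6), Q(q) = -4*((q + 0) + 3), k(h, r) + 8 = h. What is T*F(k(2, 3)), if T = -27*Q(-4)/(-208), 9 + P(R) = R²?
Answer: 27*√21/52 ≈ 2.3794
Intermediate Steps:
k(h, r) = -8 + h
Q(q) = -12 - 4*q (Q(q) = -4*(q + 3) = -4*(3 + q) = -12 - 4*q)
P(R) = -9 + R²
T = 27/52 (T = -27*(-12 - 4*(-4))/(-208) = -27*(-12 + 16)*(-1/208) = -27*4*(-1/208) = -108*(-1/208) = 27/52 ≈ 0.51923)
F(O) = √(-15 + O²) (F(O) = √((-9 + O²) - 6) = √(-15 + O²))
T*F(k(2, 3)) = 27*√(-15 + (-8 + 2)²)/52 = 27*√(-15 + (-6)²)/52 = 27*√(-15 + 36)/52 = 27*√21/52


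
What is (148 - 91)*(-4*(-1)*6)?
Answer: 1368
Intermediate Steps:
(148 - 91)*(-4*(-1)*6) = 57*(4*6) = 57*24 = 1368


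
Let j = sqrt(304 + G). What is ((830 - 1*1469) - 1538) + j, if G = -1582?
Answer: -2177 + 3*I*sqrt(142) ≈ -2177.0 + 35.749*I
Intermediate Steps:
j = 3*I*sqrt(142) (j = sqrt(304 - 1582) = sqrt(-1278) = 3*I*sqrt(142) ≈ 35.749*I)
((830 - 1*1469) - 1538) + j = ((830 - 1*1469) - 1538) + 3*I*sqrt(142) = ((830 - 1469) - 1538) + 3*I*sqrt(142) = (-639 - 1538) + 3*I*sqrt(142) = -2177 + 3*I*sqrt(142)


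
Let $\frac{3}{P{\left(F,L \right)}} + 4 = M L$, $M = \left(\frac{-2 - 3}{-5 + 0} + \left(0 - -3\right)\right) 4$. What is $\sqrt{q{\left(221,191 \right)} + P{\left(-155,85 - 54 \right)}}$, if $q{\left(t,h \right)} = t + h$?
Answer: $\frac{\sqrt{2770329}}{82} \approx 20.298$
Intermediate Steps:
$M = 16$ ($M = \left(- \frac{5}{-5} + \left(0 + 3\right)\right) 4 = \left(\left(-5\right) \left(- \frac{1}{5}\right) + 3\right) 4 = \left(1 + 3\right) 4 = 4 \cdot 4 = 16$)
$q{\left(t,h \right)} = h + t$
$P{\left(F,L \right)} = \frac{3}{-4 + 16 L}$
$\sqrt{q{\left(221,191 \right)} + P{\left(-155,85 - 54 \right)}} = \sqrt{\left(191 + 221\right) + \frac{3}{4 \left(-1 + 4 \left(85 - 54\right)\right)}} = \sqrt{412 + \frac{3}{4 \left(-1 + 4 \left(85 - 54\right)\right)}} = \sqrt{412 + \frac{3}{4 \left(-1 + 4 \cdot 31\right)}} = \sqrt{412 + \frac{3}{4 \left(-1 + 124\right)}} = \sqrt{412 + \frac{3}{4 \cdot 123}} = \sqrt{412 + \frac{3}{4} \cdot \frac{1}{123}} = \sqrt{412 + \frac{1}{164}} = \sqrt{\frac{67569}{164}} = \frac{\sqrt{2770329}}{82}$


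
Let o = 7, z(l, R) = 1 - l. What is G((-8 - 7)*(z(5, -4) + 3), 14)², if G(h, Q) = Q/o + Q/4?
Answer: 121/4 ≈ 30.250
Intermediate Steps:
G(h, Q) = 11*Q/28 (G(h, Q) = Q/7 + Q/4 = 11*Q/28)
G((-8 - 7)*(z(5, -4) + 3), 14)² = ((11/28)*14)² = (11/2)² = 121/4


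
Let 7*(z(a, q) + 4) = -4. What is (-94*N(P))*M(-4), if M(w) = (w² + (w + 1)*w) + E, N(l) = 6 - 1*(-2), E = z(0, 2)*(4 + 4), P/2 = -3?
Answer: 45120/7 ≈ 6445.7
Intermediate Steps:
P = -6 (P = 2*(-3) = -6)
z(a, q) = -32/7 (z(a, q) = -4 + (⅐)*(-4) = -4 - 4/7 = -32/7)
E = -256/7 (E = -32*(4 + 4)/7 = -32/7*8 = -256/7 ≈ -36.571)
N(l) = 8 (N(l) = 6 + 2 = 8)
M(w) = -256/7 + w² + w*(1 + w) (M(w) = (w² + (w + 1)*w) - 256/7 = (w² + (1 + w)*w) - 256/7 = (w² + w*(1 + w)) - 256/7 = -256/7 + w² + w*(1 + w))
(-94*N(P))*M(-4) = (-94*8)*(-256/7 - 4 + 2*(-4)²) = -752*(-256/7 - 4 + 2*16) = -752*(-256/7 - 4 + 32) = -752*(-60/7) = 45120/7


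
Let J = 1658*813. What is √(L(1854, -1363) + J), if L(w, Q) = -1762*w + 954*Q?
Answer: 2*I*√804774 ≈ 1794.2*I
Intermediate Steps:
J = 1347954
√(L(1854, -1363) + J) = √((-1762*1854 + 954*(-1363)) + 1347954) = √((-3266748 - 1300302) + 1347954) = √(-4567050 + 1347954) = √(-3219096) = 2*I*√804774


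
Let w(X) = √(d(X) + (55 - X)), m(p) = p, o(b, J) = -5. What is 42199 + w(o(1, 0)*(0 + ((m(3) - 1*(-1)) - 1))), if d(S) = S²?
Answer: 42199 + √295 ≈ 42216.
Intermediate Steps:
w(X) = √(55 + X² - X) (w(X) = √(X² + (55 - X)) = √(55 + X² - X))
42199 + w(o(1, 0)*(0 + ((m(3) - 1*(-1)) - 1))) = 42199 + √(55 + (-5*(0 + ((3 - 1*(-1)) - 1)))² - (-5)*(0 + ((3 - 1*(-1)) - 1))) = 42199 + √(55 + (-5*(0 + ((3 + 1) - 1)))² - (-5)*(0 + ((3 + 1) - 1))) = 42199 + √(55 + (-5*(0 + (4 - 1)))² - (-5)*(0 + (4 - 1))) = 42199 + √(55 + (-5*(0 + 3))² - (-5)*(0 + 3)) = 42199 + √(55 + (-5*3)² - (-5)*3) = 42199 + √(55 + (-15)² - 1*(-15)) = 42199 + √(55 + 225 + 15) = 42199 + √295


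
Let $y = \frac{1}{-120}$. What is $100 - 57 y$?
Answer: $\frac{4019}{40} \approx 100.47$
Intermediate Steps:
$y = - \frac{1}{120} \approx -0.0083333$
$100 - 57 y = 100 - - \frac{19}{40} = 100 + \frac{19}{40} = \frac{4019}{40}$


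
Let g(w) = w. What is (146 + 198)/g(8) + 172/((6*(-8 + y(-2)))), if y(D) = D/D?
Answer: 817/21 ≈ 38.905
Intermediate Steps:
y(D) = 1
(146 + 198)/g(8) + 172/((6*(-8 + y(-2)))) = (146 + 198)/8 + 172/((6*(-8 + 1))) = 344*(⅛) + 172/((6*(-7))) = 43 + 172/(-42) = 43 + 172*(-1/42) = 43 - 86/21 = 817/21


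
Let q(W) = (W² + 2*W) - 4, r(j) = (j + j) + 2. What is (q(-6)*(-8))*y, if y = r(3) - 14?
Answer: 960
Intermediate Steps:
r(j) = 2 + 2*j (r(j) = 2*j + 2 = 2 + 2*j)
q(W) = -4 + W² + 2*W
y = -6 (y = (2 + 2*3) - 14 = (2 + 6) - 14 = 8 - 14 = -6)
(q(-6)*(-8))*y = ((-4 + (-6)² + 2*(-6))*(-8))*(-6) = ((-4 + 36 - 12)*(-8))*(-6) = (20*(-8))*(-6) = -160*(-6) = 960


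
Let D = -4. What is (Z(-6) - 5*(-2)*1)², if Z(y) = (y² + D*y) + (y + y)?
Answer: 3364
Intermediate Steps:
Z(y) = y² - 2*y (Z(y) = (y² - 4*y) + (y + y) = (y² - 4*y) + 2*y = y² - 2*y)
(Z(-6) - 5*(-2)*1)² = (-6*(-2 - 6) - 5*(-2)*1)² = (-6*(-8) + 10*1)² = (48 + 10)² = 58² = 3364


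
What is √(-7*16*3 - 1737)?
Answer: I*√2073 ≈ 45.53*I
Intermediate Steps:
√(-7*16*3 - 1737) = √(-112*3 - 1737) = √(-336 - 1737) = √(-2073) = I*√2073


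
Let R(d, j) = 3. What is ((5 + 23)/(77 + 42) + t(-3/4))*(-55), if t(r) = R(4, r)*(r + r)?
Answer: 7975/34 ≈ 234.56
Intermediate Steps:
t(r) = 6*r (t(r) = 3*(r + r) = 3*(2*r) = 6*r)
((5 + 23)/(77 + 42) + t(-3/4))*(-55) = ((5 + 23)/(77 + 42) + 6*(-3/4))*(-55) = (28/119 + 6*(-3*¼))*(-55) = (28*(1/119) + 6*(-¾))*(-55) = (4/17 - 9/2)*(-55) = -145/34*(-55) = 7975/34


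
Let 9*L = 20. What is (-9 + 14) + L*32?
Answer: 685/9 ≈ 76.111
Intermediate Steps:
L = 20/9 (L = (⅑)*20 = 20/9 ≈ 2.2222)
(-9 + 14) + L*32 = (-9 + 14) + (20/9)*32 = 5 + 640/9 = 685/9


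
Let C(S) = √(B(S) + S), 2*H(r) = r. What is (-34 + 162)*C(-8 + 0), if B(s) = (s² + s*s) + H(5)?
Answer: 448*√10 ≈ 1416.7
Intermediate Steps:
H(r) = r/2
B(s) = 5/2 + 2*s² (B(s) = (s² + s*s) + (½)*5 = (s² + s²) + 5/2 = 2*s² + 5/2 = 5/2 + 2*s²)
C(S) = √(5/2 + S + 2*S²) (C(S) = √((5/2 + 2*S²) + S) = √(5/2 + S + 2*S²))
(-34 + 162)*C(-8 + 0) = (-34 + 162)*(√(10 + 4*(-8 + 0) + 8*(-8 + 0)²)/2) = 128*(√(10 + 4*(-8) + 8*(-8)²)/2) = 128*(√(10 - 32 + 8*64)/2) = 128*(√(10 - 32 + 512)/2) = 128*(√490/2) = 128*((7*√10)/2) = 128*(7*√10/2) = 448*√10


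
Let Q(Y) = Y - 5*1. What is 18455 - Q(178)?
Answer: 18282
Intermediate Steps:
Q(Y) = -5 + Y (Q(Y) = Y - 5 = -5 + Y)
18455 - Q(178) = 18455 - (-5 + 178) = 18455 - 1*173 = 18455 - 173 = 18282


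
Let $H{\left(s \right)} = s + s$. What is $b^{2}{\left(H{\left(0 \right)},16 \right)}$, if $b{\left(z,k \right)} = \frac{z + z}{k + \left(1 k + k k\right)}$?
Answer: $0$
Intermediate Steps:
$H{\left(s \right)} = 2 s$
$b{\left(z,k \right)} = \frac{2 z}{k^{2} + 2 k}$ ($b{\left(z,k \right)} = \frac{2 z}{k + \left(k + k^{2}\right)} = \frac{2 z}{k^{2} + 2 k}$)
$b^{2}{\left(H{\left(0 \right)},16 \right)} = \left(\frac{2 \cdot 2 \cdot 0}{16 \left(2 + 16\right)}\right)^{2} = \left(2 \cdot 0 \cdot \frac{1}{16} \cdot \frac{1}{18}\right)^{2} = 0^{2} = 0$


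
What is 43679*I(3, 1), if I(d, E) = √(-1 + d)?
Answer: 43679*√2 ≈ 61771.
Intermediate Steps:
43679*I(3, 1) = 43679*√(-1 + 3) = 43679*√2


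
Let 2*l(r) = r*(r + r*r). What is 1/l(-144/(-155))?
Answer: 3723875/3100032 ≈ 1.2012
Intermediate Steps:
l(r) = r*(r + r²)/2 (l(r) = (r*(r + r*r))/2 = (r*(r + r²))/2 = r*(r + r²)/2)
1/l(-144/(-155)) = 1/((-144/(-155))²*(1 - 144/(-155))/2) = 1/((-144*(-1/155))²*(1 - 144*(-1/155))/2) = 1/((144/155)²*(1 + 144/155)/2) = 1/((½)*(20736/24025)*(299/155)) = 1/(3100032/3723875) = 3723875/3100032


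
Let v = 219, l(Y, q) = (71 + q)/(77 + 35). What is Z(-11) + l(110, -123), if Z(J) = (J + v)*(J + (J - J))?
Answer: -64077/28 ≈ -2288.5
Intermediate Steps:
l(Y, q) = 71/112 + q/112 (l(Y, q) = (71 + q)/112 = (71 + q)*(1/112) = 71/112 + q/112)
Z(J) = J*(219 + J) (Z(J) = (J + 219)*(J + (J - J)) = (219 + J)*(J + 0) = (219 + J)*J = J*(219 + J))
Z(-11) + l(110, -123) = -11*(219 - 11) + (71/112 + (1/112)*(-123)) = -11*208 + (71/112 - 123/112) = -2288 - 13/28 = -64077/28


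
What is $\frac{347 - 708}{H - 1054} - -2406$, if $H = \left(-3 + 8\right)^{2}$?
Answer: $\frac{2476135}{1029} \approx 2406.4$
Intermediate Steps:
$H = 25$ ($H = 5^{2} = 25$)
$\frac{347 - 708}{H - 1054} - -2406 = \frac{347 - 708}{25 - 1054} - -2406 = - \frac{361}{-1029} + 2406 = \left(-361\right) \left(- \frac{1}{1029}\right) + 2406 = \frac{361}{1029} + 2406 = \frac{2476135}{1029}$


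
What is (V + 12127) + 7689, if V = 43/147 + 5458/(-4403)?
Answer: 1832159237/92463 ≈ 19815.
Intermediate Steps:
V = -87571/92463 (V = 43*(1/147) + 5458*(-1/4403) = 43/147 - 5458/4403 = -87571/92463 ≈ -0.94709)
(V + 12127) + 7689 = (-87571/92463 + 12127) + 7689 = 1121211230/92463 + 7689 = 1832159237/92463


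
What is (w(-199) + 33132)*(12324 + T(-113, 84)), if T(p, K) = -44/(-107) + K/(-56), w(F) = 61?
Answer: 87533359879/214 ≈ 4.0903e+8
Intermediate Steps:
T(p, K) = 44/107 - K/56 (T(p, K) = -44*(-1/107) + K*(-1/56) = 44/107 - K/56)
(w(-199) + 33132)*(12324 + T(-113, 84)) = (61 + 33132)*(12324 + (44/107 - 1/56*84)) = 33193*(12324 + (44/107 - 3/2)) = 33193*(12324 - 233/214) = 33193*(2637103/214) = 87533359879/214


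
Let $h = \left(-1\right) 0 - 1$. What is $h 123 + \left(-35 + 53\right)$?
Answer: $-105$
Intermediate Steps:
$h = -1$ ($h = 0 - 1 = -1$)
$h 123 + \left(-35 + 53\right) = \left(-1\right) 123 + \left(-35 + 53\right) = -123 + 18 = -105$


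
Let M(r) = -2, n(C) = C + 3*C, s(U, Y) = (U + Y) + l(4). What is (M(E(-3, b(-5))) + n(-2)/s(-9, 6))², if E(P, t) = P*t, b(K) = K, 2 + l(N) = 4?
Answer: 36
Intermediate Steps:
l(N) = 2 (l(N) = -2 + 4 = 2)
s(U, Y) = 2 + U + Y (s(U, Y) = (U + Y) + 2 = 2 + U + Y)
n(C) = 4*C
(M(E(-3, b(-5))) + n(-2)/s(-9, 6))² = (-2 + (4*(-2))/(2 - 9 + 6))² = (-2 - 8/(-1))² = (-2 - 8*(-1))² = (-2 + 8)² = 6² = 36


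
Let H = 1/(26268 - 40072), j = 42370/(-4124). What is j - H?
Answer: -146217839/14231924 ≈ -10.274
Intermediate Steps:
j = -21185/2062 (j = 42370*(-1/4124) = -21185/2062 ≈ -10.274)
H = -1/13804 (H = 1/(-13804) = -1/13804 ≈ -7.2443e-5)
j - H = -21185/2062 - 1*(-1/13804) = -21185/2062 + 1/13804 = -146217839/14231924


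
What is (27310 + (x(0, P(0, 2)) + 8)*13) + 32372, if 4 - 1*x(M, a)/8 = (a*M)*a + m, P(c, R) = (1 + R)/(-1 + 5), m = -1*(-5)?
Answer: 59682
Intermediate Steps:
m = 5
P(c, R) = ¼ + R/4 (P(c, R) = (1 + R)/4 = (1 + R)*(¼) = ¼ + R/4)
x(M, a) = -8 - 8*M*a² (x(M, a) = 32 - 8*((a*M)*a + 5) = 32 - 8*((M*a)*a + 5) = 32 - 8*(M*a² + 5) = 32 - 8*(5 + M*a²) = 32 + (-40 - 8*M*a²) = -8 - 8*M*a²)
(27310 + (x(0, P(0, 2)) + 8)*13) + 32372 = (27310 + ((-8 - 8*0*(¼ + (¼)*2)²) + 8)*13) + 32372 = (27310 + ((-8 - 8*0*(¼ + ½)²) + 8)*13) + 32372 = (27310 + ((-8 - 8*0*(¾)²) + 8)*13) + 32372 = (27310 + ((-8 - 8*0*9/16) + 8)*13) + 32372 = (27310 + ((-8 + 0) + 8)*13) + 32372 = (27310 + (-8 + 8)*13) + 32372 = (27310 + 0*13) + 32372 = (27310 + 0) + 32372 = 27310 + 32372 = 59682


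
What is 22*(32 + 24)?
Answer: 1232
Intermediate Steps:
22*(32 + 24) = 22*56 = 1232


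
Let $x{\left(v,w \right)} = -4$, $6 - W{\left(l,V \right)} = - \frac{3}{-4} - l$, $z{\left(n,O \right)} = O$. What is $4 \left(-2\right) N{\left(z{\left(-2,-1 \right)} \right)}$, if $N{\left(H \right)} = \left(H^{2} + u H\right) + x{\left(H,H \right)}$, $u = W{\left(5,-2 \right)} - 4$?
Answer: $74$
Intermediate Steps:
$W{\left(l,V \right)} = \frac{21}{4} + l$ ($W{\left(l,V \right)} = 6 - \left(- \frac{3}{-4} - l\right) = 6 - \left(\left(-3\right) \left(- \frac{1}{4}\right) - l\right) = 6 - \left(\frac{3}{4} - l\right) = 6 + \left(- \frac{3}{4} + l\right) = \frac{21}{4} + l$)
$u = \frac{25}{4}$ ($u = \left(\frac{21}{4} + 5\right) - 4 = \frac{41}{4} - 4 = \frac{25}{4} \approx 6.25$)
$N{\left(H \right)} = -4 + H^{2} + \frac{25 H}{4}$ ($N{\left(H \right)} = \left(H^{2} + \frac{25 H}{4}\right) - 4 = -4 + H^{2} + \frac{25 H}{4}$)
$4 \left(-2\right) N{\left(z{\left(-2,-1 \right)} \right)} = 4 \left(-2\right) \left(-4 + \left(-1\right)^{2} + \frac{25}{4} \left(-1\right)\right) = - 8 \left(-4 + 1 - \frac{25}{4}\right) = \left(-8\right) \left(- \frac{37}{4}\right) = 74$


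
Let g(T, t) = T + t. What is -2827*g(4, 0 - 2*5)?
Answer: 16962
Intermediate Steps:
-2827*g(4, 0 - 2*5) = -2827*(4 + (0 - 2*5)) = -2827*(4 + (0 - 10)) = -2827*(4 - 10) = -2827*(-6) = 16962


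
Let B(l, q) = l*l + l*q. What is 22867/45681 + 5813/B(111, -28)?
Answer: 52913036/46762117 ≈ 1.1315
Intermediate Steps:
B(l, q) = l**2 + l*q
22867/45681 + 5813/B(111, -28) = 22867/45681 + 5813/((111*(111 - 28))) = 22867*(1/45681) + 5813/((111*83)) = 22867/45681 + 5813/9213 = 52913036/46762117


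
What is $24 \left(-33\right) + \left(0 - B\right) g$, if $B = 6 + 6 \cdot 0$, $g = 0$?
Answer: $-792$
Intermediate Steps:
$B = 6$ ($B = 6 + 0 = 6$)
$24 \left(-33\right) + \left(0 - B\right) g = 24 \left(-33\right) + \left(0 - 6\right) 0 = -792 + \left(0 - 6\right) 0 = -792 - 0 = -792 + 0 = -792$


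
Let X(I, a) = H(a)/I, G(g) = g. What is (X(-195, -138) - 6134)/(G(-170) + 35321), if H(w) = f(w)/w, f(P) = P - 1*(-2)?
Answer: -82533038/472956705 ≈ -0.17450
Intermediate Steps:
f(P) = 2 + P (f(P) = P + 2 = 2 + P)
H(w) = (2 + w)/w
X(I, a) = (2 + a)/(I*a) (X(I, a) = ((2 + a)/a)/I = (2 + a)/(I*a))
(X(-195, -138) - 6134)/(G(-170) + 35321) = ((2 - 138)/(-195*(-138)) - 6134)/(-170 + 35321) = (-1/195*(-1/138)*(-136) - 6134)/35151 = (-68/13455 - 6134)*(1/35151) = -82533038/13455*1/35151 = -82533038/472956705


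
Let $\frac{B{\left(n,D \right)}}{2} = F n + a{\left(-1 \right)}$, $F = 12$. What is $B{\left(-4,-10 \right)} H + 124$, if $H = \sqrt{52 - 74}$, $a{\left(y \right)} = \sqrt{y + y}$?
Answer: $124 - 4 \sqrt{11} - 96 i \sqrt{22} \approx 110.73 - 450.28 i$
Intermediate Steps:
$a{\left(y \right)} = \sqrt{2} \sqrt{y}$ ($a{\left(y \right)} = \sqrt{2 y} = \sqrt{2} \sqrt{y}$)
$B{\left(n,D \right)} = 24 n + 2 i \sqrt{2}$ ($B{\left(n,D \right)} = 2 \left(12 n + \sqrt{2} \sqrt{-1}\right) = 2 \left(12 n + \sqrt{2} i\right) = 2 \left(12 n + i \sqrt{2}\right) = 24 n + 2 i \sqrt{2}$)
$H = i \sqrt{22}$ ($H = \sqrt{-22} = i \sqrt{22} \approx 4.6904 i$)
$B{\left(-4,-10 \right)} H + 124 = \left(24 \left(-4\right) + 2 i \sqrt{2}\right) i \sqrt{22} + 124 = \left(-96 + 2 i \sqrt{2}\right) i \sqrt{22} + 124 = i \sqrt{22} \left(-96 + 2 i \sqrt{2}\right) + 124 = 124 + i \sqrt{22} \left(-96 + 2 i \sqrt{2}\right)$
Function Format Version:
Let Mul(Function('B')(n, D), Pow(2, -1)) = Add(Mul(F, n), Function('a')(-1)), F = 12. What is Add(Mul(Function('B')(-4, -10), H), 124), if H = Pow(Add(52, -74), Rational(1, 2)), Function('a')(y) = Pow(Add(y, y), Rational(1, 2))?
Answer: Add(124, Mul(-4, Pow(11, Rational(1, 2))), Mul(-96, I, Pow(22, Rational(1, 2)))) ≈ Add(110.73, Mul(-450.28, I))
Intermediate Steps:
Function('a')(y) = Mul(Pow(2, Rational(1, 2)), Pow(y, Rational(1, 2))) (Function('a')(y) = Pow(Mul(2, y), Rational(1, 2)) = Mul(Pow(2, Rational(1, 2)), Pow(y, Rational(1, 2))))
Function('B')(n, D) = Add(Mul(24, n), Mul(2, I, Pow(2, Rational(1, 2)))) (Function('B')(n, D) = Mul(2, Add(Mul(12, n), Mul(Pow(2, Rational(1, 2)), Pow(-1, Rational(1, 2))))) = Mul(2, Add(Mul(12, n), Mul(Pow(2, Rational(1, 2)), I))) = Mul(2, Add(Mul(12, n), Mul(I, Pow(2, Rational(1, 2))))) = Add(Mul(24, n), Mul(2, I, Pow(2, Rational(1, 2)))))
H = Mul(I, Pow(22, Rational(1, 2))) (H = Pow(-22, Rational(1, 2)) = Mul(I, Pow(22, Rational(1, 2))) ≈ Mul(4.6904, I))
Add(Mul(Function('B')(-4, -10), H), 124) = Add(Mul(Add(Mul(24, -4), Mul(2, I, Pow(2, Rational(1, 2)))), Mul(I, Pow(22, Rational(1, 2)))), 124) = Add(Mul(Add(-96, Mul(2, I, Pow(2, Rational(1, 2)))), Mul(I, Pow(22, Rational(1, 2)))), 124) = Add(Mul(I, Pow(22, Rational(1, 2)), Add(-96, Mul(2, I, Pow(2, Rational(1, 2))))), 124) = Add(124, Mul(I, Pow(22, Rational(1, 2)), Add(-96, Mul(2, I, Pow(2, Rational(1, 2))))))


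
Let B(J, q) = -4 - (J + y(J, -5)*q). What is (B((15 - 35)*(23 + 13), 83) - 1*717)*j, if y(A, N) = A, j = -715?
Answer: -42727685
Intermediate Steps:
B(J, q) = -4 - J - J*q (B(J, q) = -4 - (J + J*q) = -4 + (-J - J*q) = -4 - J - J*q)
(B((15 - 35)*(23 + 13), 83) - 1*717)*j = ((-4 - (15 - 35)*(23 + 13) - 1*(15 - 35)*(23 + 13)*83) - 1*717)*(-715) = ((-4 - (-20)*36 - 1*(-20*36)*83) - 717)*(-715) = ((-4 - 1*(-720) - 1*(-720)*83) - 717)*(-715) = ((-4 + 720 + 59760) - 717)*(-715) = (60476 - 717)*(-715) = 59759*(-715) = -42727685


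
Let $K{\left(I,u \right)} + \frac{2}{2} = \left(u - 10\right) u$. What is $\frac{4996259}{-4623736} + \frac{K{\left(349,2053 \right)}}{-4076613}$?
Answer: $- \frac{39761048573375}{18849182286168} \approx -2.1094$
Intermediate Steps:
$K{\left(I,u \right)} = -1 + u \left(-10 + u\right)$ ($K{\left(I,u \right)} = -1 + \left(u - 10\right) u = -1 + \left(-10 + u\right) u = -1 + u \left(-10 + u\right)$)
$\frac{4996259}{-4623736} + \frac{K{\left(349,2053 \right)}}{-4076613} = \frac{4996259}{-4623736} + \frac{-1 + 2053^{2} - 20530}{-4076613} = 4996259 \left(- \frac{1}{4623736}\right) + \left(-1 + 4214809 - 20530\right) \left(- \frac{1}{4076613}\right) = - \frac{4996259}{4623736} + 4194278 \left(- \frac{1}{4076613}\right) = - \frac{4996259}{4623736} - \frac{4194278}{4076613} = - \frac{39761048573375}{18849182286168}$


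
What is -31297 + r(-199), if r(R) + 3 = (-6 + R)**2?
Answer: 10725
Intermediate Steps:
r(R) = -3 + (-6 + R)**2
-31297 + r(-199) = -31297 + (-3 + (-6 - 199)**2) = -31297 + (-3 + (-205)**2) = -31297 + (-3 + 42025) = -31297 + 42022 = 10725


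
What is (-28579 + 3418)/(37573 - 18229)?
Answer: -8387/6448 ≈ -1.3007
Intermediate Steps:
(-28579 + 3418)/(37573 - 18229) = -25161/19344 = -25161*1/19344 = -8387/6448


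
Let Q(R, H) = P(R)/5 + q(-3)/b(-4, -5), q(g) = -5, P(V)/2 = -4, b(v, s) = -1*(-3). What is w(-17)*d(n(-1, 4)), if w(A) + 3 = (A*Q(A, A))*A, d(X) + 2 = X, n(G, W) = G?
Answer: 14206/5 ≈ 2841.2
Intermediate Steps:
b(v, s) = 3
P(V) = -8 (P(V) = 2*(-4) = -8)
d(X) = -2 + X
Q(R, H) = -49/15 (Q(R, H) = -8/5 - 5/3 = -49/15)
w(A) = -3 - 49*A²/15 (w(A) = -3 + (A*(-49/15))*A = -3 + (-49*A/15)*A = -3 - 49*A²/15)
w(-17)*d(n(-1, 4)) = (-3 - 49/15*(-17)²)*(-2 - 1) = (-3 - 49/15*289)*(-3) = (-3 - 14161/15)*(-3) = -14206/15*(-3) = 14206/5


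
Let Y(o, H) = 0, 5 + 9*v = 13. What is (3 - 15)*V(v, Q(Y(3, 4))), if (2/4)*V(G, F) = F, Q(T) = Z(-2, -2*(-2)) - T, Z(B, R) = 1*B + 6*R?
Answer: -528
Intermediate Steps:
v = 8/9 (v = -5/9 + (1/9)*13 = -5/9 + 13/9 = 8/9 ≈ 0.88889)
Z(B, R) = B + 6*R
Q(T) = 22 - T (Q(T) = (-2 + 6*(-2*(-2))) - T = (-2 + 6*4) - T = (-2 + 24) - T = 22 - T)
V(G, F) = 2*F
(3 - 15)*V(v, Q(Y(3, 4))) = (3 - 15)*(2*(22 - 1*0)) = -24*(22 + 0) = -24*22 = -12*44 = -528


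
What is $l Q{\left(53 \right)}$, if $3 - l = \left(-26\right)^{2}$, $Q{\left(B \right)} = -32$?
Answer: $21536$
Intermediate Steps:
$l = -673$ ($l = 3 - \left(-26\right)^{2} = 3 - 676 = -673$)
$l Q{\left(53 \right)} = \left(-673\right) \left(-32\right) = 21536$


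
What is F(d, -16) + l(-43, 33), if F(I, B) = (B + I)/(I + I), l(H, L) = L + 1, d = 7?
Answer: 467/14 ≈ 33.357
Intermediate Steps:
l(H, L) = 1 + L
F(I, B) = (B + I)/(2*I) (F(I, B) = (B + I)/((2*I)) = (B + I)*(1/(2*I)) = (B + I)/(2*I))
F(d, -16) + l(-43, 33) = (1/2)*(-16 + 7)/7 + (1 + 33) = (1/2)*(1/7)*(-9) + 34 = -9/14 + 34 = 467/14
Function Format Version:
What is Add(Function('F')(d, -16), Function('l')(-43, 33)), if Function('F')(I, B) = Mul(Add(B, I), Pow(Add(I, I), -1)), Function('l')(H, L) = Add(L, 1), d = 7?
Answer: Rational(467, 14) ≈ 33.357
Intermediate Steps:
Function('l')(H, L) = Add(1, L)
Function('F')(I, B) = Mul(Rational(1, 2), Pow(I, -1), Add(B, I)) (Function('F')(I, B) = Mul(Add(B, I), Pow(Mul(2, I), -1)) = Mul(Add(B, I), Mul(Rational(1, 2), Pow(I, -1))) = Mul(Rational(1, 2), Pow(I, -1), Add(B, I)))
Add(Function('F')(d, -16), Function('l')(-43, 33)) = Add(Mul(Rational(1, 2), Pow(7, -1), Add(-16, 7)), Add(1, 33)) = Add(Mul(Rational(1, 2), Rational(1, 7), -9), 34) = Add(Rational(-9, 14), 34) = Rational(467, 14)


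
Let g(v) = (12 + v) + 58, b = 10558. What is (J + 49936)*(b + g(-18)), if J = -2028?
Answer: 508303880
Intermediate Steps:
g(v) = 70 + v
(J + 49936)*(b + g(-18)) = (-2028 + 49936)*(10558 + (70 - 18)) = 47908*(10558 + 52) = 47908*10610 = 508303880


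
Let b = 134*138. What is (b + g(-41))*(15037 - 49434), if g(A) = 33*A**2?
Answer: -2544174105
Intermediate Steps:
b = 18492
(b + g(-41))*(15037 - 49434) = (18492 + 33*(-41)**2)*(15037 - 49434) = (18492 + 33*1681)*(-34397) = (18492 + 55473)*(-34397) = 73965*(-34397) = -2544174105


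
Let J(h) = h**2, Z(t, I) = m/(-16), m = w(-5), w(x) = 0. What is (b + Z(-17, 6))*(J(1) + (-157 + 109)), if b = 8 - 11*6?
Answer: 2726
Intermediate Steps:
m = 0
Z(t, I) = 0 (Z(t, I) = 0/(-16) = 0*(-1/16) = 0)
b = -58 (b = 8 - 66 = -58)
(b + Z(-17, 6))*(J(1) + (-157 + 109)) = (-58 + 0)*(1**2 + (-157 + 109)) = -58*(1 - 48) = -58*(-47) = 2726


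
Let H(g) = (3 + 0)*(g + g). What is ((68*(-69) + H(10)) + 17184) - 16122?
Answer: -3570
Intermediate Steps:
H(g) = 6*g (H(g) = 3*(2*g) = 6*g)
((68*(-69) + H(10)) + 17184) - 16122 = ((68*(-69) + 6*10) + 17184) - 16122 = ((-4692 + 60) + 17184) - 16122 = (-4632 + 17184) - 16122 = 12552 - 16122 = -3570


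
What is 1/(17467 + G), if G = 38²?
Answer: 1/18911 ≈ 5.2879e-5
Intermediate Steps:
G = 1444
1/(17467 + G) = 1/(17467 + 1444) = 1/18911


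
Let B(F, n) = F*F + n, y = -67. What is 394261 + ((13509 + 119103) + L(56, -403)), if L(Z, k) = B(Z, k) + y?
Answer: 529539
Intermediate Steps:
B(F, n) = n + F² (B(F, n) = F² + n = n + F²)
L(Z, k) = -67 + k + Z² (L(Z, k) = (k + Z²) - 67 = -67 + k + Z²)
394261 + ((13509 + 119103) + L(56, -403)) = 394261 + ((13509 + 119103) + (-67 - 403 + 56²)) = 394261 + (132612 + (-67 - 403 + 3136)) = 394261 + (132612 + 2666) = 394261 + 135278 = 529539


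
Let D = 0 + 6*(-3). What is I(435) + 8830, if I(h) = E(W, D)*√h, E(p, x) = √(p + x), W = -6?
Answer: 8830 + 6*I*√290 ≈ 8830.0 + 102.18*I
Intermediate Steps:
D = -18 (D = 0 - 18 = -18)
I(h) = 2*I*√6*√h (I(h) = √(-6 - 18)*√h = √(-24)*√h = (2*I*√6)*√h = 2*I*√6*√h)
I(435) + 8830 = 2*I*√6*√435 + 8830 = 6*I*√290 + 8830 = 8830 + 6*I*√290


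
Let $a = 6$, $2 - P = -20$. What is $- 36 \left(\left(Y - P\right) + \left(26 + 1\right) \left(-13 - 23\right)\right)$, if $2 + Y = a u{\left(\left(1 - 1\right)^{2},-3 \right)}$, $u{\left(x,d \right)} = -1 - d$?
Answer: $35424$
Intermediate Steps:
$P = 22$ ($P = 2 - -20 = 2 + 20 = 22$)
$Y = 10$ ($Y = -2 + 6 \left(-1 - -3\right) = -2 + 6 \left(-1 + 3\right) = -2 + 6 \cdot 2 = -2 + 12 = 10$)
$- 36 \left(\left(Y - P\right) + \left(26 + 1\right) \left(-13 - 23\right)\right) = - 36 \left(\left(10 - 22\right) + \left(26 + 1\right) \left(-13 - 23\right)\right) = - 36 \left(\left(10 - 22\right) + 27 \left(-36\right)\right) = - 36 \left(-12 - 972\right) = \left(-36\right) \left(-984\right) = 35424$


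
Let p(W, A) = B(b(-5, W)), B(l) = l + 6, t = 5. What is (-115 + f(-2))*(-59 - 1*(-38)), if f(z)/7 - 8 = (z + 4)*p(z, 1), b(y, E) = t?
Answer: -1995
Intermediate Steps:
b(y, E) = 5
B(l) = 6 + l
p(W, A) = 11 (p(W, A) = 6 + 5 = 11)
f(z) = 364 + 77*z (f(z) = 56 + 7*((z + 4)*11) = 56 + 7*((4 + z)*11) = 56 + 7*(44 + 11*z) = 56 + (308 + 77*z) = 364 + 77*z)
(-115 + f(-2))*(-59 - 1*(-38)) = (-115 + (364 + 77*(-2)))*(-59 - 1*(-38)) = (-115 + (364 - 154))*(-59 + 38) = (-115 + 210)*(-21) = 95*(-21) = -1995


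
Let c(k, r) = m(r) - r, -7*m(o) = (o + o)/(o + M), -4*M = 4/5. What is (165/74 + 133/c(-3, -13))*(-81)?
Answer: -55855008/54353 ≈ -1027.6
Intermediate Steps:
M = -1/5 ≈ -0.20000
m(o) = -2*o/(7*(-1/5 + o)) (m(o) = -(o + o)/(7*(o - 1/5)) = -2*o/(7*(-1/5 + o)))
c(k, r) = -r - 10*r/(-7 + 35*r) (c(k, r) = -10*r/(-7 + 35*r) - r = -r - 10*r/(-7 + 35*r))
(165/74 + 133/c(-3, -13))*(-81) = (165/74 + 133/(((1/7)*(-13)*(-3 - 35*(-13))/(-1 + 5*(-13)))))*(-81) = (165*(1/74) + 133/(((1/7)*(-13)*(-3 + 455)/(-1 - 65))))*(-81) = (165/74 + 133/(((1/7)*(-13)*452/(-66))))*(-81) = (165/74 + 133/(((1/7)*(-13)*(-1/66)*452)))*(-81) = (165/74 + 133/(2938/231))*(-81) = (165/74 + 133*(231/2938))*(-81) = (165/74 + 30723/2938)*(-81) = (689568/54353)*(-81) = -55855008/54353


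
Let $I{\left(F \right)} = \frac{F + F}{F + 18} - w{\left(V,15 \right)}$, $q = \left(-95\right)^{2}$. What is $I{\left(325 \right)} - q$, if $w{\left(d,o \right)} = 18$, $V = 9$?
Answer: $- \frac{3101099}{343} \approx -9041.1$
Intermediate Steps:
$q = 9025$
$I{\left(F \right)} = -18 + \frac{2 F}{18 + F}$ ($I{\left(F \right)} = \frac{F + F}{F + 18} - 18 = \frac{2 F}{18 + F} - 18 = -18 + \frac{2 F}{18 + F}$)
$I{\left(325 \right)} - q = \frac{4 \left(-81 - 1300\right)}{18 + 325} - 9025 = \frac{4 \left(-81 - 1300\right)}{343} - 9025 = 4 \cdot \frac{1}{343} \left(-1381\right) - 9025 = - \frac{5524}{343} - 9025 = - \frac{3101099}{343}$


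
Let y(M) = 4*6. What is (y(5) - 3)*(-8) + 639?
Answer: 471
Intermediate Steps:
y(M) = 24
(y(5) - 3)*(-8) + 639 = (24 - 3)*(-8) + 639 = 21*(-8) + 639 = -168 + 639 = 471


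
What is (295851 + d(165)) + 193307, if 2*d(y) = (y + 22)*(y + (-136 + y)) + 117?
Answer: 1014711/2 ≈ 5.0736e+5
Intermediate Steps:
d(y) = 117/2 + (-136 + 2*y)*(22 + y)/2 (d(y) = ((y + 22)*(y + (-136 + y)) + 117)/2 = ((22 + y)*(-136 + 2*y) + 117)/2 = ((-136 + 2*y)*(22 + y) + 117)/2 = (117 + (-136 + 2*y)*(22 + y))/2 = 117/2 + (-136 + 2*y)*(22 + y)/2)
(295851 + d(165)) + 193307 = (295851 + (-2875/2 + 165² - 46*165)) + 193307 = (295851 + (-2875/2 + 27225 - 7590)) + 193307 = (295851 + 36395/2) + 193307 = 628097/2 + 193307 = 1014711/2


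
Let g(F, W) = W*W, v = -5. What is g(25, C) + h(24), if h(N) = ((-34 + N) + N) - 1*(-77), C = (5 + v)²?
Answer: 91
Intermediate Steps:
C = 0 (C = (5 - 5)² = 0² = 0)
g(F, W) = W²
h(N) = 43 + 2*N (h(N) = (-34 + 2*N) + 77 = 43 + 2*N)
g(25, C) + h(24) = 0² + (43 + 2*24) = 0 + (43 + 48) = 0 + 91 = 91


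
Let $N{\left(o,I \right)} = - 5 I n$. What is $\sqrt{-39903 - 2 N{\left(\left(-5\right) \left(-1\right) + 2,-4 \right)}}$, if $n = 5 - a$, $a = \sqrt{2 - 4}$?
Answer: $\sqrt{-40103 + 40 i \sqrt{2}} \approx 0.141 + 200.26 i$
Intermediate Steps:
$a = i \sqrt{2}$ ($a = \sqrt{-2} = i \sqrt{2} \approx 1.4142 i$)
$n = 5 - i \sqrt{2} \approx 5.0 - 1.4142 i$
$N{\left(o,I \right)} = - 5 I \left(5 - i \sqrt{2}\right)$
$\sqrt{-39903 - 2 N{\left(\left(-5\right) \left(-1\right) + 2,-4 \right)}} = \sqrt{-39903 - 2 \cdot 5 \left(-4\right) \left(-5 + i \sqrt{2}\right)} = \sqrt{-39903 - 2 \left(100 - 20 i \sqrt{2}\right)} = \sqrt{-39903 - \left(200 - 40 i \sqrt{2}\right)} = \sqrt{-40103 + 40 i \sqrt{2}}$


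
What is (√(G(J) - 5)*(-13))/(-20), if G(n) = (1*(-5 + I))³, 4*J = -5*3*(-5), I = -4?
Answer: 13*I*√734/20 ≈ 17.61*I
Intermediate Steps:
J = 75/4 (J = (-5*3*(-5))/4 = (-15*(-5))/4 = (¼)*75 = 75/4 ≈ 18.750)
G(n) = -729 (G(n) = (1*(-5 - 4))³ = (1*(-9))³ = (-9)³ = -729)
(√(G(J) - 5)*(-13))/(-20) = (√(-729 - 5)*(-13))/(-20) = (√(-734)*(-13))*(-1/20) = ((I*√734)*(-13))*(-1/20) = -13*I*√734*(-1/20) = 13*I*√734/20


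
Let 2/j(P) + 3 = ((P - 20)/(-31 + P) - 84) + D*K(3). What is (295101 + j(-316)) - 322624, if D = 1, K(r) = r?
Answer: -396496685/14406 ≈ -27523.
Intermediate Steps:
j(P) = 2/(-84 + (-20 + P)/(-31 + P)) (j(P) = 2/(-3 + (((P - 20)/(-31 + P) - 84) + 1*3)) = 2/(-3 + (((-20 + P)/(-31 + P) - 84) + 3)) = 2/(-3 + ((-84 + (-20 + P)/(-31 + P)) + 3)) = 2/(-3 + (-81 + (-20 + P)/(-31 + P))) = 2/(-84 + (-20 + P)/(-31 + P)))
(295101 + j(-316)) - 322624 = (295101 + 2*(-31 - 316)/(2584 - 83*(-316))) - 322624 = (295101 + 2*(-347)/(2584 + 26228)) - 322624 = (295101 + 2*(-347)/28812) - 322624 = (295101 + 2*(1/28812)*(-347)) - 322624 = (295101 - 347/14406) - 322624 = 4251224659/14406 - 322624 = -396496685/14406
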